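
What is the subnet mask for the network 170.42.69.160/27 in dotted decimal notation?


/27 means 27 network bits, 5 host bits
Binary: 11111111111111111111111111100000
Mask: 255.255.255.224


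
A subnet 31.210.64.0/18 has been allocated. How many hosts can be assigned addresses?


Host bits = 32 - 18 = 14
Total addresses = 2^14 = 16384
Usable = total - 2 (network and broadcast)
Usable hosts: 16382


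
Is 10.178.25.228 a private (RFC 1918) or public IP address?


RFC 1918 private ranges:
  10.0.0.0/8 (10.0.0.0 - 10.255.255.255)
  172.16.0.0/12 (172.16.0.0 - 172.31.255.255)
  192.168.0.0/16 (192.168.0.0 - 192.168.255.255)
Private (in 10.0.0.0/8)


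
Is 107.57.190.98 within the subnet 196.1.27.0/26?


Subnet network: 196.1.27.0
Test IP AND mask: 107.57.190.64
No, 107.57.190.98 is not in 196.1.27.0/26


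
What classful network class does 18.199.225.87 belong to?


First octet: 18
Binary: 00010010
0xxxxxxx -> Class A (1-126)
Class A, default mask 255.0.0.0 (/8)


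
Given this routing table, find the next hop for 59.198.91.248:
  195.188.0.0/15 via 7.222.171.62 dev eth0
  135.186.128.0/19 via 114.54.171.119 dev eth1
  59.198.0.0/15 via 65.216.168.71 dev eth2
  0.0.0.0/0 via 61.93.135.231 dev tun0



Longest prefix match for 59.198.91.248:
  /15 195.188.0.0: no
  /19 135.186.128.0: no
  /15 59.198.0.0: MATCH
  /0 0.0.0.0: MATCH
Selected: next-hop 65.216.168.71 via eth2 (matched /15)


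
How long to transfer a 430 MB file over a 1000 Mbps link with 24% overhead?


Effective throughput = 1000 * (1 - 24/100) = 760 Mbps
File size in Mb = 430 * 8 = 3440 Mb
Time = 3440 / 760
Time = 4.5263 seconds


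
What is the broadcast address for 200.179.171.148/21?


Network: 200.179.168.0/21
Host bits = 11
Set all host bits to 1:
Broadcast: 200.179.175.255


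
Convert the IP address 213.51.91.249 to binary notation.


213 = 11010101
51 = 00110011
91 = 01011011
249 = 11111001
Binary: 11010101.00110011.01011011.11111001


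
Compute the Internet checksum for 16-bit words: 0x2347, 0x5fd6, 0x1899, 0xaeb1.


Sum all words (with carry folding):
+ 0x2347 = 0x2347
+ 0x5fd6 = 0x831d
+ 0x1899 = 0x9bb6
+ 0xaeb1 = 0x4a68
One's complement: ~0x4a68
Checksum = 0xb597


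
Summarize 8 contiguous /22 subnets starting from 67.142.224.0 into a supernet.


Original prefix: /22
Number of subnets: 8 = 2^3
New prefix = 22 - 3 = 19
Supernet: 67.142.224.0/19


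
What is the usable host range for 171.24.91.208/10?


Network: 171.0.0.0
Broadcast: 171.63.255.255
First usable = network + 1
Last usable = broadcast - 1
Range: 171.0.0.1 to 171.63.255.254


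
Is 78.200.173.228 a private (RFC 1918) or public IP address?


RFC 1918 private ranges:
  10.0.0.0/8 (10.0.0.0 - 10.255.255.255)
  172.16.0.0/12 (172.16.0.0 - 172.31.255.255)
  192.168.0.0/16 (192.168.0.0 - 192.168.255.255)
Public (not in any RFC 1918 range)


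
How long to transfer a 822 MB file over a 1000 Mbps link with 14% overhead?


Effective throughput = 1000 * (1 - 14/100) = 860 Mbps
File size in Mb = 822 * 8 = 6576 Mb
Time = 6576 / 860
Time = 7.6465 seconds


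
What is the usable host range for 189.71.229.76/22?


Network: 189.71.228.0
Broadcast: 189.71.231.255
First usable = network + 1
Last usable = broadcast - 1
Range: 189.71.228.1 to 189.71.231.254


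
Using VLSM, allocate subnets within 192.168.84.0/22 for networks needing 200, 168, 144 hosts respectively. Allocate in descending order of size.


200 hosts -> /24 (254 usable): 192.168.84.0/24
168 hosts -> /24 (254 usable): 192.168.85.0/24
144 hosts -> /24 (254 usable): 192.168.86.0/24
Allocation: 192.168.84.0/24 (200 hosts, 254 usable); 192.168.85.0/24 (168 hosts, 254 usable); 192.168.86.0/24 (144 hosts, 254 usable)


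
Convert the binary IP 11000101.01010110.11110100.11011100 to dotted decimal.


11000101 = 197
01010110 = 86
11110100 = 244
11011100 = 220
IP: 197.86.244.220


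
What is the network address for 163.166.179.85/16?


IP:   10100011.10100110.10110011.01010101
Mask: 11111111.11111111.00000000.00000000
AND operation:
Net:  10100011.10100110.00000000.00000000
Network: 163.166.0.0/16


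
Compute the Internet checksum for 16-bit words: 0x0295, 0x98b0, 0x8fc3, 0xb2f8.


Sum all words (with carry folding):
+ 0x0295 = 0x0295
+ 0x98b0 = 0x9b45
+ 0x8fc3 = 0x2b09
+ 0xb2f8 = 0xde01
One's complement: ~0xde01
Checksum = 0x21fe


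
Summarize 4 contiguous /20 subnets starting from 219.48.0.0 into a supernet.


Original prefix: /20
Number of subnets: 4 = 2^2
New prefix = 20 - 2 = 18
Supernet: 219.48.0.0/18


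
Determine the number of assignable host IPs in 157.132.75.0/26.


Host bits = 32 - 26 = 6
Total addresses = 2^6 = 64
Usable = total - 2 (network and broadcast)
Usable hosts: 62


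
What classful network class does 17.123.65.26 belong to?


First octet: 17
Binary: 00010001
0xxxxxxx -> Class A (1-126)
Class A, default mask 255.0.0.0 (/8)


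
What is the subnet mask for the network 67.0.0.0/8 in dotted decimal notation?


/8 means 8 network bits, 24 host bits
Binary: 11111111000000000000000000000000
Mask: 255.0.0.0


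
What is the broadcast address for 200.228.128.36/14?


Network: 200.228.0.0/14
Host bits = 18
Set all host bits to 1:
Broadcast: 200.231.255.255


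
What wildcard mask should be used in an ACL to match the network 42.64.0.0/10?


Subnet mask: 255.192.0.0
Wildcard = 255.255.255.255 - subnet mask
255 - 255 = 0
255 - 192 = 63
255 - 0 = 255
255 - 0 = 255
Wildcard: 0.63.255.255


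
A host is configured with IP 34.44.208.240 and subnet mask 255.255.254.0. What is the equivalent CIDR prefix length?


Binary: 11111111.11111111.11111110.00000000
Count leading 1s
Prefix: /23


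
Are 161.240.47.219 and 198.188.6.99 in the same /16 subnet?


Mask: 255.255.0.0
161.240.47.219 AND mask = 161.240.0.0
198.188.6.99 AND mask = 198.188.0.0
No, different subnets (161.240.0.0 vs 198.188.0.0)


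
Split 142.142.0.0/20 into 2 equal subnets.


New prefix = 20 + 1 = 21
Each subnet has 2048 addresses
  142.142.0.0/21
  142.142.8.0/21
Subnets: 142.142.0.0/21, 142.142.8.0/21


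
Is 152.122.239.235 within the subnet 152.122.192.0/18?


Subnet network: 152.122.192.0
Test IP AND mask: 152.122.192.0
Yes, 152.122.239.235 is in 152.122.192.0/18


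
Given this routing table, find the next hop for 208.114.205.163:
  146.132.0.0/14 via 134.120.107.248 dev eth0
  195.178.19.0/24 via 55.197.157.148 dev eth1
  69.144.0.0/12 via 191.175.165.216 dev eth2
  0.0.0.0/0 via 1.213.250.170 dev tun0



Longest prefix match for 208.114.205.163:
  /14 146.132.0.0: no
  /24 195.178.19.0: no
  /12 69.144.0.0: no
  /0 0.0.0.0: MATCH
Selected: next-hop 1.213.250.170 via tun0 (matched /0)


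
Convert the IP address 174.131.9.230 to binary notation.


174 = 10101110
131 = 10000011
9 = 00001001
230 = 11100110
Binary: 10101110.10000011.00001001.11100110


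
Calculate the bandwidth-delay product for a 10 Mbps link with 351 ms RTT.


BDP = bandwidth * RTT
= 10 Mbps * 351 ms
= 10 * 1e6 * 351 / 1000 bits
= 3510000 bits
= 438750 bytes
= 428.4668 KB
BDP = 3510000 bits (438750 bytes)


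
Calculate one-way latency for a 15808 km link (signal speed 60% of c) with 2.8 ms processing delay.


Speed = 0.6 * 3e5 km/s = 180000 km/s
Propagation delay = 15808 / 180000 = 0.0878 s = 87.8222 ms
Processing delay = 2.8 ms
Total one-way latency = 90.6222 ms


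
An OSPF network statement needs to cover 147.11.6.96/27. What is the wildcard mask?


Subnet mask: 255.255.255.224
Wildcard = 255.255.255.255 - subnet mask
255 - 255 = 0
255 - 255 = 0
255 - 255 = 0
255 - 224 = 31
Wildcard: 0.0.0.31


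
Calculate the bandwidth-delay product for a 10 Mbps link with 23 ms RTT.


BDP = bandwidth * RTT
= 10 Mbps * 23 ms
= 10 * 1e6 * 23 / 1000 bits
= 230000 bits
= 28750 bytes
= 28.0762 KB
BDP = 230000 bits (28750 bytes)


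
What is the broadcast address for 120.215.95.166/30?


Network: 120.215.95.164/30
Host bits = 2
Set all host bits to 1:
Broadcast: 120.215.95.167


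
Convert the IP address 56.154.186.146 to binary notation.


56 = 00111000
154 = 10011010
186 = 10111010
146 = 10010010
Binary: 00111000.10011010.10111010.10010010


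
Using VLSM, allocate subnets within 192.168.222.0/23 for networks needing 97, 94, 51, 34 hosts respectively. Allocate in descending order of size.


97 hosts -> /25 (126 usable): 192.168.222.0/25
94 hosts -> /25 (126 usable): 192.168.222.128/25
51 hosts -> /26 (62 usable): 192.168.223.0/26
34 hosts -> /26 (62 usable): 192.168.223.64/26
Allocation: 192.168.222.0/25 (97 hosts, 126 usable); 192.168.222.128/25 (94 hosts, 126 usable); 192.168.223.0/26 (51 hosts, 62 usable); 192.168.223.64/26 (34 hosts, 62 usable)


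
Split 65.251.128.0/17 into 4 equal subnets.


New prefix = 17 + 2 = 19
Each subnet has 8192 addresses
  65.251.128.0/19
  65.251.160.0/19
  65.251.192.0/19
  65.251.224.0/19
Subnets: 65.251.128.0/19, 65.251.160.0/19, 65.251.192.0/19, 65.251.224.0/19


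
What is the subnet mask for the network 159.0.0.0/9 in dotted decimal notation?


/9 means 9 network bits, 23 host bits
Binary: 11111111100000000000000000000000
Mask: 255.128.0.0


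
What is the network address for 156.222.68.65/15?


IP:   10011100.11011110.01000100.01000001
Mask: 11111111.11111110.00000000.00000000
AND operation:
Net:  10011100.11011110.00000000.00000000
Network: 156.222.0.0/15


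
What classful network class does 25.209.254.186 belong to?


First octet: 25
Binary: 00011001
0xxxxxxx -> Class A (1-126)
Class A, default mask 255.0.0.0 (/8)


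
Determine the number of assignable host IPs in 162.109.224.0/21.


Host bits = 32 - 21 = 11
Total addresses = 2^11 = 2048
Usable = total - 2 (network and broadcast)
Usable hosts: 2046


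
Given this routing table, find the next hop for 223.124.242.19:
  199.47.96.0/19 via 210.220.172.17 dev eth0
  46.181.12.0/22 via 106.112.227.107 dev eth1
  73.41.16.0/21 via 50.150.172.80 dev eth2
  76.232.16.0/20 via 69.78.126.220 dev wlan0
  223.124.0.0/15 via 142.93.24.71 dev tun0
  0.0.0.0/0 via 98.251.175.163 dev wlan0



Longest prefix match for 223.124.242.19:
  /19 199.47.96.0: no
  /22 46.181.12.0: no
  /21 73.41.16.0: no
  /20 76.232.16.0: no
  /15 223.124.0.0: MATCH
  /0 0.0.0.0: MATCH
Selected: next-hop 142.93.24.71 via tun0 (matched /15)


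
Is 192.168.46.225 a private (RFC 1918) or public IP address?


RFC 1918 private ranges:
  10.0.0.0/8 (10.0.0.0 - 10.255.255.255)
  172.16.0.0/12 (172.16.0.0 - 172.31.255.255)
  192.168.0.0/16 (192.168.0.0 - 192.168.255.255)
Private (in 192.168.0.0/16)


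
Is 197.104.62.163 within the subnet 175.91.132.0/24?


Subnet network: 175.91.132.0
Test IP AND mask: 197.104.62.0
No, 197.104.62.163 is not in 175.91.132.0/24


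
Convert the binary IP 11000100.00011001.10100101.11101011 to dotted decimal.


11000100 = 196
00011001 = 25
10100101 = 165
11101011 = 235
IP: 196.25.165.235


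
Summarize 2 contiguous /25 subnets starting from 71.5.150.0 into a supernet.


Original prefix: /25
Number of subnets: 2 = 2^1
New prefix = 25 - 1 = 24
Supernet: 71.5.150.0/24


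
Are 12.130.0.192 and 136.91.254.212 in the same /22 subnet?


Mask: 255.255.252.0
12.130.0.192 AND mask = 12.130.0.0
136.91.254.212 AND mask = 136.91.252.0
No, different subnets (12.130.0.0 vs 136.91.252.0)


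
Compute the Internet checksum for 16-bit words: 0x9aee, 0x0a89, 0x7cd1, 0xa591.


Sum all words (with carry folding):
+ 0x9aee = 0x9aee
+ 0x0a89 = 0xa577
+ 0x7cd1 = 0x2249
+ 0xa591 = 0xc7da
One's complement: ~0xc7da
Checksum = 0x3825


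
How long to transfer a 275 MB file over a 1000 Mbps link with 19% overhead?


Effective throughput = 1000 * (1 - 19/100) = 810 Mbps
File size in Mb = 275 * 8 = 2200 Mb
Time = 2200 / 810
Time = 2.716 seconds


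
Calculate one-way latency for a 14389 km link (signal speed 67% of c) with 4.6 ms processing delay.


Speed = 0.67 * 3e5 km/s = 201000 km/s
Propagation delay = 14389 / 201000 = 0.0716 s = 71.5871 ms
Processing delay = 4.6 ms
Total one-way latency = 76.1871 ms


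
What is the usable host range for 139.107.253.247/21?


Network: 139.107.248.0
Broadcast: 139.107.255.255
First usable = network + 1
Last usable = broadcast - 1
Range: 139.107.248.1 to 139.107.255.254


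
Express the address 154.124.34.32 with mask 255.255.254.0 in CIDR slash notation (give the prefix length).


Binary: 11111111.11111111.11111110.00000000
Count leading 1s
Prefix: /23


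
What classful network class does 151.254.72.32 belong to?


First octet: 151
Binary: 10010111
10xxxxxx -> Class B (128-191)
Class B, default mask 255.255.0.0 (/16)


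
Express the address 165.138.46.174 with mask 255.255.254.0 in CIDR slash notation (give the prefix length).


Binary: 11111111.11111111.11111110.00000000
Count leading 1s
Prefix: /23


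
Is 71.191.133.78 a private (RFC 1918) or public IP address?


RFC 1918 private ranges:
  10.0.0.0/8 (10.0.0.0 - 10.255.255.255)
  172.16.0.0/12 (172.16.0.0 - 172.31.255.255)
  192.168.0.0/16 (192.168.0.0 - 192.168.255.255)
Public (not in any RFC 1918 range)


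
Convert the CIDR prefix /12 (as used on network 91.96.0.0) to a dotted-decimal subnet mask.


/12 means 12 network bits, 20 host bits
Binary: 11111111111100000000000000000000
Mask: 255.240.0.0


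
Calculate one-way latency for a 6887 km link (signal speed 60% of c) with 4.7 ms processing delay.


Speed = 0.6 * 3e5 km/s = 180000 km/s
Propagation delay = 6887 / 180000 = 0.0383 s = 38.2611 ms
Processing delay = 4.7 ms
Total one-way latency = 42.9611 ms


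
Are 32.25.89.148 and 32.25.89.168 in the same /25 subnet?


Mask: 255.255.255.128
32.25.89.148 AND mask = 32.25.89.128
32.25.89.168 AND mask = 32.25.89.128
Yes, same subnet (32.25.89.128)


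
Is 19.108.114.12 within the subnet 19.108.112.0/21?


Subnet network: 19.108.112.0
Test IP AND mask: 19.108.112.0
Yes, 19.108.114.12 is in 19.108.112.0/21


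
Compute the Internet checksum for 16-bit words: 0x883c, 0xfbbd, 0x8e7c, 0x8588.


Sum all words (with carry folding):
+ 0x883c = 0x883c
+ 0xfbbd = 0x83fa
+ 0x8e7c = 0x1277
+ 0x8588 = 0x97ff
One's complement: ~0x97ff
Checksum = 0x6800


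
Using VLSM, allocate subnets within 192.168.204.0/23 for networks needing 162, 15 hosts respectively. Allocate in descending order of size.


162 hosts -> /24 (254 usable): 192.168.204.0/24
15 hosts -> /27 (30 usable): 192.168.205.0/27
Allocation: 192.168.204.0/24 (162 hosts, 254 usable); 192.168.205.0/27 (15 hosts, 30 usable)


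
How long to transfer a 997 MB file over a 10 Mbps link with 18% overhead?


Effective throughput = 10 * (1 - 18/100) = 8.2 Mbps
File size in Mb = 997 * 8 = 7976 Mb
Time = 7976 / 8.2
Time = 972.6829 seconds


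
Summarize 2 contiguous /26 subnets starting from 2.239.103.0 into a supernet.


Original prefix: /26
Number of subnets: 2 = 2^1
New prefix = 26 - 1 = 25
Supernet: 2.239.103.0/25


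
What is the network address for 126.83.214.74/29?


IP:   01111110.01010011.11010110.01001010
Mask: 11111111.11111111.11111111.11111000
AND operation:
Net:  01111110.01010011.11010110.01001000
Network: 126.83.214.72/29


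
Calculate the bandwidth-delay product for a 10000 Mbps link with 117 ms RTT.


BDP = bandwidth * RTT
= 10000 Mbps * 117 ms
= 10000 * 1e6 * 117 / 1000 bits
= 1170000000 bits
= 146250000 bytes
= 142822.2656 KB
BDP = 1170000000 bits (146250000 bytes)


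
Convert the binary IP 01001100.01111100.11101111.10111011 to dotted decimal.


01001100 = 76
01111100 = 124
11101111 = 239
10111011 = 187
IP: 76.124.239.187


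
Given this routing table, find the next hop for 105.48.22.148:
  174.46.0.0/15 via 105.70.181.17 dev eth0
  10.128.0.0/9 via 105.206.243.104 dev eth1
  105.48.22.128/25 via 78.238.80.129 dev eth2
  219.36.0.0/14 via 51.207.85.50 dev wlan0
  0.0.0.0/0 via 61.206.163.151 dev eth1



Longest prefix match for 105.48.22.148:
  /15 174.46.0.0: no
  /9 10.128.0.0: no
  /25 105.48.22.128: MATCH
  /14 219.36.0.0: no
  /0 0.0.0.0: MATCH
Selected: next-hop 78.238.80.129 via eth2 (matched /25)


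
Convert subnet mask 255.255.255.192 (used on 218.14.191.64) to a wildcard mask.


Subnet mask: 255.255.255.192
Wildcard = 255.255.255.255 - subnet mask
255 - 255 = 0
255 - 255 = 0
255 - 255 = 0
255 - 192 = 63
Wildcard: 0.0.0.63


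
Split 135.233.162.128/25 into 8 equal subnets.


New prefix = 25 + 3 = 28
Each subnet has 16 addresses
  135.233.162.128/28
  135.233.162.144/28
  135.233.162.160/28
  135.233.162.176/28
  135.233.162.192/28
  135.233.162.208/28
  135.233.162.224/28
  135.233.162.240/28
Subnets: 135.233.162.128/28, 135.233.162.144/28, 135.233.162.160/28, 135.233.162.176/28, 135.233.162.192/28, 135.233.162.208/28, 135.233.162.224/28, 135.233.162.240/28


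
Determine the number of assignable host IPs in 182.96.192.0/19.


Host bits = 32 - 19 = 13
Total addresses = 2^13 = 8192
Usable = total - 2 (network and broadcast)
Usable hosts: 8190


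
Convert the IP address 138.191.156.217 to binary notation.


138 = 10001010
191 = 10111111
156 = 10011100
217 = 11011001
Binary: 10001010.10111111.10011100.11011001


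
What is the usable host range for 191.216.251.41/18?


Network: 191.216.192.0
Broadcast: 191.216.255.255
First usable = network + 1
Last usable = broadcast - 1
Range: 191.216.192.1 to 191.216.255.254


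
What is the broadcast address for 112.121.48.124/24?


Network: 112.121.48.0/24
Host bits = 8
Set all host bits to 1:
Broadcast: 112.121.48.255


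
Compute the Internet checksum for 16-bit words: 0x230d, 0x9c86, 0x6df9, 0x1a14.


Sum all words (with carry folding):
+ 0x230d = 0x230d
+ 0x9c86 = 0xbf93
+ 0x6df9 = 0x2d8d
+ 0x1a14 = 0x47a1
One's complement: ~0x47a1
Checksum = 0xb85e


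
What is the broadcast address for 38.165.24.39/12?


Network: 38.160.0.0/12
Host bits = 20
Set all host bits to 1:
Broadcast: 38.175.255.255


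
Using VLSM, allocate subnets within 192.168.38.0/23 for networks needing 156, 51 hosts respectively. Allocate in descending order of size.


156 hosts -> /24 (254 usable): 192.168.38.0/24
51 hosts -> /26 (62 usable): 192.168.39.0/26
Allocation: 192.168.38.0/24 (156 hosts, 254 usable); 192.168.39.0/26 (51 hosts, 62 usable)


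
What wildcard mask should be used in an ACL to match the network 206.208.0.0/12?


Subnet mask: 255.240.0.0
Wildcard = 255.255.255.255 - subnet mask
255 - 255 = 0
255 - 240 = 15
255 - 0 = 255
255 - 0 = 255
Wildcard: 0.15.255.255


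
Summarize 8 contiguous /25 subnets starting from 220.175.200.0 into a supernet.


Original prefix: /25
Number of subnets: 8 = 2^3
New prefix = 25 - 3 = 22
Supernet: 220.175.200.0/22


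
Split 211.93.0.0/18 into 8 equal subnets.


New prefix = 18 + 3 = 21
Each subnet has 2048 addresses
  211.93.0.0/21
  211.93.8.0/21
  211.93.16.0/21
  211.93.24.0/21
  211.93.32.0/21
  211.93.40.0/21
  211.93.48.0/21
  211.93.56.0/21
Subnets: 211.93.0.0/21, 211.93.8.0/21, 211.93.16.0/21, 211.93.24.0/21, 211.93.32.0/21, 211.93.40.0/21, 211.93.48.0/21, 211.93.56.0/21


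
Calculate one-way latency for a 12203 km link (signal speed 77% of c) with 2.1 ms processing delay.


Speed = 0.77 * 3e5 km/s = 231000 km/s
Propagation delay = 12203 / 231000 = 0.0528 s = 52.8268 ms
Processing delay = 2.1 ms
Total one-way latency = 54.9268 ms


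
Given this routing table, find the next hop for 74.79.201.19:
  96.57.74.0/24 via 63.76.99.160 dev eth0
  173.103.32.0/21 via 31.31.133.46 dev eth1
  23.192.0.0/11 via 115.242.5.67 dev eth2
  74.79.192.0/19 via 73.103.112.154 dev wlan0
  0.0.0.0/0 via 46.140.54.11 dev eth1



Longest prefix match for 74.79.201.19:
  /24 96.57.74.0: no
  /21 173.103.32.0: no
  /11 23.192.0.0: no
  /19 74.79.192.0: MATCH
  /0 0.0.0.0: MATCH
Selected: next-hop 73.103.112.154 via wlan0 (matched /19)


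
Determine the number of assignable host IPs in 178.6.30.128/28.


Host bits = 32 - 28 = 4
Total addresses = 2^4 = 16
Usable = total - 2 (network and broadcast)
Usable hosts: 14


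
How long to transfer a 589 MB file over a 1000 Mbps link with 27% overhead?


Effective throughput = 1000 * (1 - 27/100) = 730 Mbps
File size in Mb = 589 * 8 = 4712 Mb
Time = 4712 / 730
Time = 6.4548 seconds


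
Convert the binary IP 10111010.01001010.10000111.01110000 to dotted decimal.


10111010 = 186
01001010 = 74
10000111 = 135
01110000 = 112
IP: 186.74.135.112


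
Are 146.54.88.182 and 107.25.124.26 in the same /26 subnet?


Mask: 255.255.255.192
146.54.88.182 AND mask = 146.54.88.128
107.25.124.26 AND mask = 107.25.124.0
No, different subnets (146.54.88.128 vs 107.25.124.0)


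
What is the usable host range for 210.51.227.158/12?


Network: 210.48.0.0
Broadcast: 210.63.255.255
First usable = network + 1
Last usable = broadcast - 1
Range: 210.48.0.1 to 210.63.255.254


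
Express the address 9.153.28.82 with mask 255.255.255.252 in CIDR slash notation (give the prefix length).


Binary: 11111111.11111111.11111111.11111100
Count leading 1s
Prefix: /30


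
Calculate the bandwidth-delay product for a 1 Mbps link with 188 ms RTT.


BDP = bandwidth * RTT
= 1 Mbps * 188 ms
= 1 * 1e6 * 188 / 1000 bits
= 188000 bits
= 23500 bytes
= 22.9492 KB
BDP = 188000 bits (23500 bytes)


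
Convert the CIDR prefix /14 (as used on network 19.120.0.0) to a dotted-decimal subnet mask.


/14 means 14 network bits, 18 host bits
Binary: 11111111111111000000000000000000
Mask: 255.252.0.0


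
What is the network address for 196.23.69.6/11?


IP:   11000100.00010111.01000101.00000110
Mask: 11111111.11100000.00000000.00000000
AND operation:
Net:  11000100.00000000.00000000.00000000
Network: 196.0.0.0/11


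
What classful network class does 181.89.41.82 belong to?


First octet: 181
Binary: 10110101
10xxxxxx -> Class B (128-191)
Class B, default mask 255.255.0.0 (/16)


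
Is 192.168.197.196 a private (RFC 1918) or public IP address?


RFC 1918 private ranges:
  10.0.0.0/8 (10.0.0.0 - 10.255.255.255)
  172.16.0.0/12 (172.16.0.0 - 172.31.255.255)
  192.168.0.0/16 (192.168.0.0 - 192.168.255.255)
Private (in 192.168.0.0/16)


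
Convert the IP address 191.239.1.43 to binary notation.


191 = 10111111
239 = 11101111
1 = 00000001
43 = 00101011
Binary: 10111111.11101111.00000001.00101011


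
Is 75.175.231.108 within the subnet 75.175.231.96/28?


Subnet network: 75.175.231.96
Test IP AND mask: 75.175.231.96
Yes, 75.175.231.108 is in 75.175.231.96/28


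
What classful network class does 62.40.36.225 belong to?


First octet: 62
Binary: 00111110
0xxxxxxx -> Class A (1-126)
Class A, default mask 255.0.0.0 (/8)


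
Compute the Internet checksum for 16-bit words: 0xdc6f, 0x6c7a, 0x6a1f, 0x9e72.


Sum all words (with carry folding):
+ 0xdc6f = 0xdc6f
+ 0x6c7a = 0x48ea
+ 0x6a1f = 0xb309
+ 0x9e72 = 0x517c
One's complement: ~0x517c
Checksum = 0xae83


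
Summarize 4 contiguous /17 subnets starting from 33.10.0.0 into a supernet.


Original prefix: /17
Number of subnets: 4 = 2^2
New prefix = 17 - 2 = 15
Supernet: 33.10.0.0/15


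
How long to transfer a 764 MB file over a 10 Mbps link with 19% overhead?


Effective throughput = 10 * (1 - 19/100) = 8.1 Mbps
File size in Mb = 764 * 8 = 6112 Mb
Time = 6112 / 8.1
Time = 754.5679 seconds


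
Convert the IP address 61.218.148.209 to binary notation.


61 = 00111101
218 = 11011010
148 = 10010100
209 = 11010001
Binary: 00111101.11011010.10010100.11010001


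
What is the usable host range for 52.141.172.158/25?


Network: 52.141.172.128
Broadcast: 52.141.172.255
First usable = network + 1
Last usable = broadcast - 1
Range: 52.141.172.129 to 52.141.172.254


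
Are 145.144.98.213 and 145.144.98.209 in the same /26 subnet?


Mask: 255.255.255.192
145.144.98.213 AND mask = 145.144.98.192
145.144.98.209 AND mask = 145.144.98.192
Yes, same subnet (145.144.98.192)


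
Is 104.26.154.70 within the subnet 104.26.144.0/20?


Subnet network: 104.26.144.0
Test IP AND mask: 104.26.144.0
Yes, 104.26.154.70 is in 104.26.144.0/20


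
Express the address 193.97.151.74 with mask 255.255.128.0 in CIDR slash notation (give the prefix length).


Binary: 11111111.11111111.10000000.00000000
Count leading 1s
Prefix: /17


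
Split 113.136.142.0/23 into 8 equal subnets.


New prefix = 23 + 3 = 26
Each subnet has 64 addresses
  113.136.142.0/26
  113.136.142.64/26
  113.136.142.128/26
  113.136.142.192/26
  113.136.143.0/26
  113.136.143.64/26
  113.136.143.128/26
  113.136.143.192/26
Subnets: 113.136.142.0/26, 113.136.142.64/26, 113.136.142.128/26, 113.136.142.192/26, 113.136.143.0/26, 113.136.143.64/26, 113.136.143.128/26, 113.136.143.192/26


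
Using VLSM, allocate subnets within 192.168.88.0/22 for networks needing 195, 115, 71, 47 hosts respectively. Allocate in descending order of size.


195 hosts -> /24 (254 usable): 192.168.88.0/24
115 hosts -> /25 (126 usable): 192.168.89.0/25
71 hosts -> /25 (126 usable): 192.168.89.128/25
47 hosts -> /26 (62 usable): 192.168.90.0/26
Allocation: 192.168.88.0/24 (195 hosts, 254 usable); 192.168.89.0/25 (115 hosts, 126 usable); 192.168.89.128/25 (71 hosts, 126 usable); 192.168.90.0/26 (47 hosts, 62 usable)


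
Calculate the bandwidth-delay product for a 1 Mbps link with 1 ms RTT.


BDP = bandwidth * RTT
= 1 Mbps * 1 ms
= 1 * 1e6 * 1 / 1000 bits
= 1000 bits
= 125 bytes
BDP = 1000 bits (125 bytes)


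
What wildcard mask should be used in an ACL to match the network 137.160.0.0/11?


Subnet mask: 255.224.0.0
Wildcard = 255.255.255.255 - subnet mask
255 - 255 = 0
255 - 224 = 31
255 - 0 = 255
255 - 0 = 255
Wildcard: 0.31.255.255


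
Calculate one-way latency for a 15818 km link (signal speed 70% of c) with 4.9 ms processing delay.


Speed = 0.7 * 3e5 km/s = 210000 km/s
Propagation delay = 15818 / 210000 = 0.0753 s = 75.3238 ms
Processing delay = 4.9 ms
Total one-way latency = 80.2238 ms


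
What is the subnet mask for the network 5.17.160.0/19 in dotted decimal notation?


/19 means 19 network bits, 13 host bits
Binary: 11111111111111111110000000000000
Mask: 255.255.224.0


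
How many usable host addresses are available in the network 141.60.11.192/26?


Host bits = 32 - 26 = 6
Total addresses = 2^6 = 64
Usable = total - 2 (network and broadcast)
Usable hosts: 62


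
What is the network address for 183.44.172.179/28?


IP:   10110111.00101100.10101100.10110011
Mask: 11111111.11111111.11111111.11110000
AND operation:
Net:  10110111.00101100.10101100.10110000
Network: 183.44.172.176/28


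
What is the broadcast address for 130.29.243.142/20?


Network: 130.29.240.0/20
Host bits = 12
Set all host bits to 1:
Broadcast: 130.29.255.255


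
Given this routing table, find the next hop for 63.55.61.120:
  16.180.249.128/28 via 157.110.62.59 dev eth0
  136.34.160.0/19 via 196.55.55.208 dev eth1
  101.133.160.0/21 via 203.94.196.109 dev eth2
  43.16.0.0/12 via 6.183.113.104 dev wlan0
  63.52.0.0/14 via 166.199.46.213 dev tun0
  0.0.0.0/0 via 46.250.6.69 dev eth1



Longest prefix match for 63.55.61.120:
  /28 16.180.249.128: no
  /19 136.34.160.0: no
  /21 101.133.160.0: no
  /12 43.16.0.0: no
  /14 63.52.0.0: MATCH
  /0 0.0.0.0: MATCH
Selected: next-hop 166.199.46.213 via tun0 (matched /14)


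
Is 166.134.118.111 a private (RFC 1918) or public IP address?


RFC 1918 private ranges:
  10.0.0.0/8 (10.0.0.0 - 10.255.255.255)
  172.16.0.0/12 (172.16.0.0 - 172.31.255.255)
  192.168.0.0/16 (192.168.0.0 - 192.168.255.255)
Public (not in any RFC 1918 range)


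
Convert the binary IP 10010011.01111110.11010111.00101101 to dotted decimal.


10010011 = 147
01111110 = 126
11010111 = 215
00101101 = 45
IP: 147.126.215.45


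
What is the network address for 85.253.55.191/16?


IP:   01010101.11111101.00110111.10111111
Mask: 11111111.11111111.00000000.00000000
AND operation:
Net:  01010101.11111101.00000000.00000000
Network: 85.253.0.0/16


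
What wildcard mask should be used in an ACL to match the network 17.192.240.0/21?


Subnet mask: 255.255.248.0
Wildcard = 255.255.255.255 - subnet mask
255 - 255 = 0
255 - 255 = 0
255 - 248 = 7
255 - 0 = 255
Wildcard: 0.0.7.255


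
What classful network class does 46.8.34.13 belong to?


First octet: 46
Binary: 00101110
0xxxxxxx -> Class A (1-126)
Class A, default mask 255.0.0.0 (/8)


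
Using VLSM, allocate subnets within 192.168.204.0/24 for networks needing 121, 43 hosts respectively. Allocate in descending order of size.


121 hosts -> /25 (126 usable): 192.168.204.0/25
43 hosts -> /26 (62 usable): 192.168.204.128/26
Allocation: 192.168.204.0/25 (121 hosts, 126 usable); 192.168.204.128/26 (43 hosts, 62 usable)


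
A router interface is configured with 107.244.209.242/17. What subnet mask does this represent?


/17 means 17 network bits, 15 host bits
Binary: 11111111111111111000000000000000
Mask: 255.255.128.0


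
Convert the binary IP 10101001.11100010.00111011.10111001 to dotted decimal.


10101001 = 169
11100010 = 226
00111011 = 59
10111001 = 185
IP: 169.226.59.185


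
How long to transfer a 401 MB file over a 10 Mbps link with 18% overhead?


Effective throughput = 10 * (1 - 18/100) = 8.2 Mbps
File size in Mb = 401 * 8 = 3208 Mb
Time = 3208 / 8.2
Time = 391.2195 seconds


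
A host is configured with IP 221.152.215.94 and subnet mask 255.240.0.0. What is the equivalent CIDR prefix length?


Binary: 11111111.11110000.00000000.00000000
Count leading 1s
Prefix: /12


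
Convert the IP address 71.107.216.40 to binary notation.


71 = 01000111
107 = 01101011
216 = 11011000
40 = 00101000
Binary: 01000111.01101011.11011000.00101000


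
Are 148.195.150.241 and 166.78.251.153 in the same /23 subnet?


Mask: 255.255.254.0
148.195.150.241 AND mask = 148.195.150.0
166.78.251.153 AND mask = 166.78.250.0
No, different subnets (148.195.150.0 vs 166.78.250.0)


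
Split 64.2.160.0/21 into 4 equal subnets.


New prefix = 21 + 2 = 23
Each subnet has 512 addresses
  64.2.160.0/23
  64.2.162.0/23
  64.2.164.0/23
  64.2.166.0/23
Subnets: 64.2.160.0/23, 64.2.162.0/23, 64.2.164.0/23, 64.2.166.0/23


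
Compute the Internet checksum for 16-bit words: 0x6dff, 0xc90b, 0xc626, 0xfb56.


Sum all words (with carry folding):
+ 0x6dff = 0x6dff
+ 0xc90b = 0x370b
+ 0xc626 = 0xfd31
+ 0xfb56 = 0xf888
One's complement: ~0xf888
Checksum = 0x0777


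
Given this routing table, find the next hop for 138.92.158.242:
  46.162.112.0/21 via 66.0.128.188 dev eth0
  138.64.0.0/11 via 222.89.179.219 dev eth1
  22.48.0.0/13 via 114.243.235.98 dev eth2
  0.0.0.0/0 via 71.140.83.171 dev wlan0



Longest prefix match for 138.92.158.242:
  /21 46.162.112.0: no
  /11 138.64.0.0: MATCH
  /13 22.48.0.0: no
  /0 0.0.0.0: MATCH
Selected: next-hop 222.89.179.219 via eth1 (matched /11)


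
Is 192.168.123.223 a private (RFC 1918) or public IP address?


RFC 1918 private ranges:
  10.0.0.0/8 (10.0.0.0 - 10.255.255.255)
  172.16.0.0/12 (172.16.0.0 - 172.31.255.255)
  192.168.0.0/16 (192.168.0.0 - 192.168.255.255)
Private (in 192.168.0.0/16)


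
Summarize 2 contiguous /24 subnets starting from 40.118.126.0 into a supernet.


Original prefix: /24
Number of subnets: 2 = 2^1
New prefix = 24 - 1 = 23
Supernet: 40.118.126.0/23


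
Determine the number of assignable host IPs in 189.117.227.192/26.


Host bits = 32 - 26 = 6
Total addresses = 2^6 = 64
Usable = total - 2 (network and broadcast)
Usable hosts: 62


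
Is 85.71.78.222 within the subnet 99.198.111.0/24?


Subnet network: 99.198.111.0
Test IP AND mask: 85.71.78.0
No, 85.71.78.222 is not in 99.198.111.0/24


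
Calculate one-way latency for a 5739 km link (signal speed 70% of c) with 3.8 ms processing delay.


Speed = 0.7 * 3e5 km/s = 210000 km/s
Propagation delay = 5739 / 210000 = 0.0273 s = 27.3286 ms
Processing delay = 3.8 ms
Total one-way latency = 31.1286 ms


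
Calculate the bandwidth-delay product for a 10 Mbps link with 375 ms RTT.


BDP = bandwidth * RTT
= 10 Mbps * 375 ms
= 10 * 1e6 * 375 / 1000 bits
= 3750000 bits
= 468750 bytes
= 457.7637 KB
BDP = 3750000 bits (468750 bytes)


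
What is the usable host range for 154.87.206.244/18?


Network: 154.87.192.0
Broadcast: 154.87.255.255
First usable = network + 1
Last usable = broadcast - 1
Range: 154.87.192.1 to 154.87.255.254


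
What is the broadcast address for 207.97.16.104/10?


Network: 207.64.0.0/10
Host bits = 22
Set all host bits to 1:
Broadcast: 207.127.255.255


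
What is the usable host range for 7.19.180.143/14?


Network: 7.16.0.0
Broadcast: 7.19.255.255
First usable = network + 1
Last usable = broadcast - 1
Range: 7.16.0.1 to 7.19.255.254


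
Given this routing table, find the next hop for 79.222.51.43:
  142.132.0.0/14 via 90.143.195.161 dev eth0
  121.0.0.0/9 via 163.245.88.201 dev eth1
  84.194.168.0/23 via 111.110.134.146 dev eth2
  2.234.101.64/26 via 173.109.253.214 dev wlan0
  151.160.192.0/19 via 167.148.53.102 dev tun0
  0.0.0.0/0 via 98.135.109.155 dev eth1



Longest prefix match for 79.222.51.43:
  /14 142.132.0.0: no
  /9 121.0.0.0: no
  /23 84.194.168.0: no
  /26 2.234.101.64: no
  /19 151.160.192.0: no
  /0 0.0.0.0: MATCH
Selected: next-hop 98.135.109.155 via eth1 (matched /0)


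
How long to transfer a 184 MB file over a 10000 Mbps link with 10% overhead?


Effective throughput = 10000 * (1 - 10/100) = 9000 Mbps
File size in Mb = 184 * 8 = 1472 Mb
Time = 1472 / 9000
Time = 0.1636 seconds


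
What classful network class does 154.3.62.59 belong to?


First octet: 154
Binary: 10011010
10xxxxxx -> Class B (128-191)
Class B, default mask 255.255.0.0 (/16)


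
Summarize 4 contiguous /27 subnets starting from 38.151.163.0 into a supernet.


Original prefix: /27
Number of subnets: 4 = 2^2
New prefix = 27 - 2 = 25
Supernet: 38.151.163.0/25


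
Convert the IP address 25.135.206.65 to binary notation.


25 = 00011001
135 = 10000111
206 = 11001110
65 = 01000001
Binary: 00011001.10000111.11001110.01000001


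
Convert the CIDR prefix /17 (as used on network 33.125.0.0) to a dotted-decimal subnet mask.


/17 means 17 network bits, 15 host bits
Binary: 11111111111111111000000000000000
Mask: 255.255.128.0


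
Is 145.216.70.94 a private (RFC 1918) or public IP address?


RFC 1918 private ranges:
  10.0.0.0/8 (10.0.0.0 - 10.255.255.255)
  172.16.0.0/12 (172.16.0.0 - 172.31.255.255)
  192.168.0.0/16 (192.168.0.0 - 192.168.255.255)
Public (not in any RFC 1918 range)


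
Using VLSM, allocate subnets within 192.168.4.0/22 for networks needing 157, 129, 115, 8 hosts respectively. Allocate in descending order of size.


157 hosts -> /24 (254 usable): 192.168.4.0/24
129 hosts -> /24 (254 usable): 192.168.5.0/24
115 hosts -> /25 (126 usable): 192.168.6.0/25
8 hosts -> /28 (14 usable): 192.168.6.128/28
Allocation: 192.168.4.0/24 (157 hosts, 254 usable); 192.168.5.0/24 (129 hosts, 254 usable); 192.168.6.0/25 (115 hosts, 126 usable); 192.168.6.128/28 (8 hosts, 14 usable)


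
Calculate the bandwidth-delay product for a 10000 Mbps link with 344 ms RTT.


BDP = bandwidth * RTT
= 10000 Mbps * 344 ms
= 10000 * 1e6 * 344 / 1000 bits
= 3440000000 bits
= 430000000 bytes
= 419921.875 KB
BDP = 3440000000 bits (430000000 bytes)


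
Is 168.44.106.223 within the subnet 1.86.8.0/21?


Subnet network: 1.86.8.0
Test IP AND mask: 168.44.104.0
No, 168.44.106.223 is not in 1.86.8.0/21


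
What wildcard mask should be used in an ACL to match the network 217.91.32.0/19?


Subnet mask: 255.255.224.0
Wildcard = 255.255.255.255 - subnet mask
255 - 255 = 0
255 - 255 = 0
255 - 224 = 31
255 - 0 = 255
Wildcard: 0.0.31.255


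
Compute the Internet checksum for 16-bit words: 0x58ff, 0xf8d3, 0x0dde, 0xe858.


Sum all words (with carry folding):
+ 0x58ff = 0x58ff
+ 0xf8d3 = 0x51d3
+ 0x0dde = 0x5fb1
+ 0xe858 = 0x480a
One's complement: ~0x480a
Checksum = 0xb7f5


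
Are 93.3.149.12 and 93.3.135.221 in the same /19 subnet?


Mask: 255.255.224.0
93.3.149.12 AND mask = 93.3.128.0
93.3.135.221 AND mask = 93.3.128.0
Yes, same subnet (93.3.128.0)


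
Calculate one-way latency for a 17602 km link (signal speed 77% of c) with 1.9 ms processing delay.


Speed = 0.77 * 3e5 km/s = 231000 km/s
Propagation delay = 17602 / 231000 = 0.0762 s = 76.1991 ms
Processing delay = 1.9 ms
Total one-way latency = 78.0991 ms


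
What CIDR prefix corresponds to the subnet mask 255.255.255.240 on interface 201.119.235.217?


Binary: 11111111.11111111.11111111.11110000
Count leading 1s
Prefix: /28


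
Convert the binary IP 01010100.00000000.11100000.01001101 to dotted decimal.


01010100 = 84
00000000 = 0
11100000 = 224
01001101 = 77
IP: 84.0.224.77


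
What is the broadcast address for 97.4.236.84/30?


Network: 97.4.236.84/30
Host bits = 2
Set all host bits to 1:
Broadcast: 97.4.236.87


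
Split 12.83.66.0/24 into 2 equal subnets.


New prefix = 24 + 1 = 25
Each subnet has 128 addresses
  12.83.66.0/25
  12.83.66.128/25
Subnets: 12.83.66.0/25, 12.83.66.128/25


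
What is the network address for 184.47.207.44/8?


IP:   10111000.00101111.11001111.00101100
Mask: 11111111.00000000.00000000.00000000
AND operation:
Net:  10111000.00000000.00000000.00000000
Network: 184.0.0.0/8


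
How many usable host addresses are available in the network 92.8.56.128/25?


Host bits = 32 - 25 = 7
Total addresses = 2^7 = 128
Usable = total - 2 (network and broadcast)
Usable hosts: 126


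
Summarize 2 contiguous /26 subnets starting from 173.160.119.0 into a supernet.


Original prefix: /26
Number of subnets: 2 = 2^1
New prefix = 26 - 1 = 25
Supernet: 173.160.119.0/25


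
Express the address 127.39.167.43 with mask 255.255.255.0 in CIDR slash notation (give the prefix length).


Binary: 11111111.11111111.11111111.00000000
Count leading 1s
Prefix: /24


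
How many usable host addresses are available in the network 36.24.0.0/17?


Host bits = 32 - 17 = 15
Total addresses = 2^15 = 32768
Usable = total - 2 (network and broadcast)
Usable hosts: 32766


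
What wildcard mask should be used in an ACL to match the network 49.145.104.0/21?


Subnet mask: 255.255.248.0
Wildcard = 255.255.255.255 - subnet mask
255 - 255 = 0
255 - 255 = 0
255 - 248 = 7
255 - 0 = 255
Wildcard: 0.0.7.255


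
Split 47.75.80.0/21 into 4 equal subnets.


New prefix = 21 + 2 = 23
Each subnet has 512 addresses
  47.75.80.0/23
  47.75.82.0/23
  47.75.84.0/23
  47.75.86.0/23
Subnets: 47.75.80.0/23, 47.75.82.0/23, 47.75.84.0/23, 47.75.86.0/23


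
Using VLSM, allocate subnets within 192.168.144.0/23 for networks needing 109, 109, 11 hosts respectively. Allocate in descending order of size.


109 hosts -> /25 (126 usable): 192.168.144.0/25
109 hosts -> /25 (126 usable): 192.168.144.128/25
11 hosts -> /28 (14 usable): 192.168.145.0/28
Allocation: 192.168.144.0/25 (109 hosts, 126 usable); 192.168.144.128/25 (109 hosts, 126 usable); 192.168.145.0/28 (11 hosts, 14 usable)


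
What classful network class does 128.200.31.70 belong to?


First octet: 128
Binary: 10000000
10xxxxxx -> Class B (128-191)
Class B, default mask 255.255.0.0 (/16)


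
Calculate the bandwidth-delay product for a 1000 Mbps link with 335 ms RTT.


BDP = bandwidth * RTT
= 1000 Mbps * 335 ms
= 1000 * 1e6 * 335 / 1000 bits
= 335000000 bits
= 41875000 bytes
= 40893.5547 KB
BDP = 335000000 bits (41875000 bytes)


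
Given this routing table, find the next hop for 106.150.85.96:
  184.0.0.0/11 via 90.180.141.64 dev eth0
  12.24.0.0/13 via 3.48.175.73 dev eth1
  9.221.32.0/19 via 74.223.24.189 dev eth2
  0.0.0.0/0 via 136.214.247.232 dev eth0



Longest prefix match for 106.150.85.96:
  /11 184.0.0.0: no
  /13 12.24.0.0: no
  /19 9.221.32.0: no
  /0 0.0.0.0: MATCH
Selected: next-hop 136.214.247.232 via eth0 (matched /0)
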